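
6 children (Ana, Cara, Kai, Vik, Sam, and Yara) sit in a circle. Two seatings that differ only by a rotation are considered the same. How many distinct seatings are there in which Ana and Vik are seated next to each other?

48

Treat {Ana, Vik} as one unit (2 internal orders) and seat the resulting 5 units around the table: (4)! circular arrangements.
So 2 × (4)! = 2 × 24 = 48.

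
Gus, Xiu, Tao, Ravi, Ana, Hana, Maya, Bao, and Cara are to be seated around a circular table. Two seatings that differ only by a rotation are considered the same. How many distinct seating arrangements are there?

40320

Seat Gus anywhere (absorbing the rotational symmetry), then permute the other 8: (8)! = 40320.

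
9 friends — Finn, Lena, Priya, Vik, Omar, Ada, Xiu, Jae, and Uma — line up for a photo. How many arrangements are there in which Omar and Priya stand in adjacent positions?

Place the 7 others and the Omar-Priya pair as 8 objects in a line; the pair has 2 internal arrangements.
That gives 2 × 8! = 2 × 40320 = 80640.

80640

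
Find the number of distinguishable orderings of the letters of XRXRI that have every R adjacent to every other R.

Treat the 2 copies of R as a single block. The multiset to arrange is then {RR, I, X, X}, 4 items in all.
That gives (4)!/(2!) = 12 arrangements.

12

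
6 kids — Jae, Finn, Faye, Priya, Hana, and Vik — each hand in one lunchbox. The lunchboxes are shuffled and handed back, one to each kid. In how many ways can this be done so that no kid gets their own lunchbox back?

265

Count assignments avoiding every fixed point. For any j of the 6 kids fixed to their own lunchbox, the other 6−j can be arranged in (6−j)! ways.
By inclusion–exclusion this is Σ_{j=0}^{6} (−1)^j C(6,j)·(6−j)!.
Computing: 720 − 720 + 360 − 120 + 30 − 6 + 1 = 265.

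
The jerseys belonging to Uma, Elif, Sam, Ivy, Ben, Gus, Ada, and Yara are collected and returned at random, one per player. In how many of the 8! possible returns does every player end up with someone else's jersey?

Count assignments avoiding every fixed point. For any j of the 8 players fixed to their old jersey, the other 8−j can be arranged in (8−j)! ways.
By inclusion–exclusion this is Σ_{j=0}^{8} (−1)^j C(8,j)·(8−j)!.
Computing: 40320 − 40320 + 20160 − 6720 + 1680 − 336 + 56 − 8 + 1 = 14833.

14833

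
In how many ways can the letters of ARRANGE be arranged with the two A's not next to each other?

Total arrangements of ARRANGE: 7!/(2!·2!) = 1260.
Arrangements with the A's together: treat AA as one letter, giving (6)!/(2!) = 360.
Hence 1260 − 360 = 900.

900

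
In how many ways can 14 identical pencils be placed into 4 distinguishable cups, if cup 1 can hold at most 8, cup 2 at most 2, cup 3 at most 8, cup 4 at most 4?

90

Ignoring the caps, the number of non-negative solutions to x_1+…+x_4 = 14 is C(17,3) = 680.
Subtract solutions that violate a single cap (substitute x_i' = x_i − (cap_i+1)): x_1 ≥ 9 gives C(8,3) = 56; x_2 ≥ 3 gives C(14,3) = 364; x_3 ≥ 9 gives C(8,3) = 56; x_4 ≥ 5 gives C(12,3) = 220. Together 696.
Add back pairs where two caps are both exceeded: 10 + 0 + 1 + 10 + 84 + 1 = 106.
By inclusion–exclusion the count is 680 − 696 + 106 = 90.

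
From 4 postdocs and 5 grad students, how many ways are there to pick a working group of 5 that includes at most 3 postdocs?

121

Split by how many postdocs are chosen (0 through 3).
Sum: C(4,0)·C(5,5) + C(4,1)·C(5,4) + C(4,2)·C(5,3) + C(4,3)·C(5,2) = 1 + 20 + 60 + 40 = 121.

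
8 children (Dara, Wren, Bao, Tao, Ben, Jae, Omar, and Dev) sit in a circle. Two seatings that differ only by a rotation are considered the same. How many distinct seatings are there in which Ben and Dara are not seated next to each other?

3600

All circular seatings of 8 people number (7)! = 5040.
Seatings with Ben beside Dara: treat them as a block with 2 internal orders, giving 2 × (6)! = 1440.
Subtracting, 5040 − 1440 = 3600.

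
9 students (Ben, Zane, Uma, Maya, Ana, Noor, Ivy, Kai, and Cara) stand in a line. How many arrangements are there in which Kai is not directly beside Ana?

Of the 9! = 362880 arrangements, those with Kai and Ana adjacent number 2 × 8! = 80640 (treat the pair as a block with 2 internal orders).
Complementary counting: 362880 − 80640 = 282240.

282240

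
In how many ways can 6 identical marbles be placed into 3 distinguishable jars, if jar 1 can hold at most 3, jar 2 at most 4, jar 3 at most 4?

16

Without the upper bounds there are C(8,2) = 28 ways to split 6 among 3 jars.
Subtract solutions that violate a single cap (substitute x_i' = x_i − (cap_i+1)): x_1 ≥ 4 gives C(4,2) = 6; x_2 ≥ 5 gives C(3,2) = 3; x_3 ≥ 5 gives C(3,2) = 3. Together 12.
No two caps can be exceeded simultaneously, so the pair terms are all 0.
By inclusion–exclusion the count is 28 − 12 + 0 = 16.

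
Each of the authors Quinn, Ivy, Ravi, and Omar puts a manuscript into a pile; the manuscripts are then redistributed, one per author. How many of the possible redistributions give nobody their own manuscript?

9

This is the derangement count D_4: permutations of 4 items with no fixed point.
By inclusion–exclusion this is Σ_{j=0}^{4} (−1)^j C(4,j)·(4−j)!.
Computing: 24 − 24 + 12 − 4 + 1 = 9.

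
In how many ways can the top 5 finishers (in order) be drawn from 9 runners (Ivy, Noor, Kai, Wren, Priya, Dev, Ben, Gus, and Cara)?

There are 9 choices for 1st place, 8 for 2nd, and so on down to 5 for position 5.
That gives 9 × 8 × 7 × 6 × 5 = 15120.

15120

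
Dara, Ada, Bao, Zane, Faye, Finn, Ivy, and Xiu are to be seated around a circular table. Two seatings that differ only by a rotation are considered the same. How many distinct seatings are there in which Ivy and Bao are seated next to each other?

Treat {Ivy, Bao} as one unit (2 internal orders) and seat the resulting 7 units around the table: (6)! circular arrangements.
So 2 × (6)! = 2 × 720 = 1440.

1440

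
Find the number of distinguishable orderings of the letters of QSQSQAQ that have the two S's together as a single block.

Treat the 2 copies of S as a single block. The multiset to arrange is then {SS, A, Q, Q, Q, Q}, 6 items in all.
That gives (6)!/(4!) = 30 arrangements.

30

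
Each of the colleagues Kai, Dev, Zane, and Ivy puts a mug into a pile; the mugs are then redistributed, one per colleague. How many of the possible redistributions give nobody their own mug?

Let Aᵢ be the assignments in which colleague i gets their own mug. We want the size of the complement of A₁∪…∪A_4.
By inclusion–exclusion this is Σ_{j=0}^{4} (−1)^j C(4,j)·(4−j)!.
Computing: 24 − 24 + 12 − 4 + 1 = 9.

9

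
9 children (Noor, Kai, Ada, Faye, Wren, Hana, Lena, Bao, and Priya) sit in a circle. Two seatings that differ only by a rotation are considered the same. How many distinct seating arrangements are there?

Fix one person's seat to break rotational symmetry; the remaining 8 people can be arranged in (8)! = 40320 ways.

40320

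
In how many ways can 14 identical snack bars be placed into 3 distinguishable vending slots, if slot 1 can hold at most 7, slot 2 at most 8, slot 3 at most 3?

Ignoring the caps, the number of non-negative solutions to x_1+…+x_3 = 14 is C(16,2) = 120.
Subtract solutions that violate a single cap (substitute x_i' = x_i − (cap_i+1)): x_1 ≥ 8 gives C(8,2) = 28; x_2 ≥ 9 gives C(7,2) = 21; x_3 ≥ 4 gives C(12,2) = 66. Together 115.
Add back pairs where two caps are both exceeded: 0 + 6 + 3 = 9.
By inclusion–exclusion the count is 120 − 115 + 9 = 14.

14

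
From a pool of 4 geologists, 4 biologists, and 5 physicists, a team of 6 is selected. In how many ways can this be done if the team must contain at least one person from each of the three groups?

1520

Unrestricted: C(13,6) = 1716 ways to pick any 6 of the 13.
Subtract selections that omit an entire group: no geologists → C(9,6) = 84; no biologists → C(9,6) = 84; no physicists → C(8,6) = 28.
Add back selections omitting two groups (i.e. drawn from a single group): C(4,6) + C(4,6) + C(5,6) = 0.
By inclusion–exclusion: 1716 − 196 + 0 = 1520.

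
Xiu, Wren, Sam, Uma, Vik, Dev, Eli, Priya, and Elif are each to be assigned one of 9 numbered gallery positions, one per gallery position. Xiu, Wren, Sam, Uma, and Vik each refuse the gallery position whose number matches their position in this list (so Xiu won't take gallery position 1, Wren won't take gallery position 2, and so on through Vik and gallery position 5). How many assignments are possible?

Let Aᵢ (for 1 ≤ i ≤ 5) be the placements that put person i in their forbidden gallery position. Any j of these fix j positions, leaving (9−j)! ways to fill the rest, and there are C(5,j) ways to pick which j.
By inclusion–exclusion, the number of valid placements is Σ_{j=0}^{5} (−1)^j C(5,j)·(9−j)!.
Computing: 362880 − 201600 + 50400 − 7200 + 600 − 24 = 205056.

205056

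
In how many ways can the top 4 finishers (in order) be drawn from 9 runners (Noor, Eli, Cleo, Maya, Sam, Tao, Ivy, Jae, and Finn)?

3024

This is an ordered selection of 4 from 9: P(9,4).
That gives 9 × 8 × 7 × 6 = 3024.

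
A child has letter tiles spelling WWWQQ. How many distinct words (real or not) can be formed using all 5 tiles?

10

The 5 letters of WWWQQ have repeats: Q appearing twice and W appearing 3 times.
So there are 5! / (3!·2!) = 10 distinguishable arrangements.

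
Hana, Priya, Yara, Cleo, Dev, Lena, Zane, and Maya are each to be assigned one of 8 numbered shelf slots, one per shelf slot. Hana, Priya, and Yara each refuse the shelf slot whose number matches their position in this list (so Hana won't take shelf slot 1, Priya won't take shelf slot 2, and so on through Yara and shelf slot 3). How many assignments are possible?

Let Aᵢ (for i ∈ {1, 2, 3}) be the placements that put person i in their forbidden shelf slot. Any j of these fix j positions, leaving (8−j)! ways to fill the rest, and there are C(3,j) ways to pick which j.
By inclusion–exclusion, the number of valid placements is Σ_{j=0}^{3} (−1)^j C(3,j)·(8−j)!.
Computing: 40320 − 15120 + 2160 − 120 = 27240.

27240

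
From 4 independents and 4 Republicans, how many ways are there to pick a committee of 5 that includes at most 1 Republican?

4

Split by how many Republicans are chosen (0 through 1).
Sum: C(4,0)·C(4,5) + C(4,1)·C(4,4) = 0 + 4 = 4.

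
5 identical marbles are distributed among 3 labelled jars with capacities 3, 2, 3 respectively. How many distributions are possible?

By stars and bars, unrestricted non-negative solutions to x_1+…+x_3 = 5 number C(5+2,2) = 21.
Subtract solutions that violate a single cap (substitute x_i' = x_i − (cap_i+1)): x_1 ≥ 4 gives C(3,2) = 3; x_2 ≥ 3 gives C(4,2) = 6; x_3 ≥ 4 gives C(3,2) = 3. Together 12.
No two caps can be exceeded simultaneously, so the pair terms are all 0.
By inclusion–exclusion the count is 21 − 12 + 0 = 9.

9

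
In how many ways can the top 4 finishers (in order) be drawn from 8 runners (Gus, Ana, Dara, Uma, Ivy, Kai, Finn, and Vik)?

1680

This is an ordered selection of 4 from 8: P(8,4).
That gives 8 × 7 × 6 × 5 = 1680.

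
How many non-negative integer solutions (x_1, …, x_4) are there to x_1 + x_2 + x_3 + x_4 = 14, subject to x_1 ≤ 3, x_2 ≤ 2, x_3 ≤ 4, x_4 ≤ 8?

19

Without the upper bounds there are C(17,3) = 680 ways to split 14 among 4 variables.
Subtract solutions that violate a single cap (substitute x_i' = x_i − (cap_i+1)): x_1 ≥ 4 gives C(13,3) = 286; x_2 ≥ 3 gives C(14,3) = 364; x_3 ≥ 5 gives C(12,3) = 220; x_4 ≥ 9 gives C(8,3) = 56. Together 926.
Add back pairs where two caps are both exceeded: 120 + 56 + 4 + 84 + 10 + 1 = 275.
Subtract triples: 10 + 0 + 0 + 0 = 10.
By inclusion–exclusion the count is 680 − 926 + 275 − 10 = 19.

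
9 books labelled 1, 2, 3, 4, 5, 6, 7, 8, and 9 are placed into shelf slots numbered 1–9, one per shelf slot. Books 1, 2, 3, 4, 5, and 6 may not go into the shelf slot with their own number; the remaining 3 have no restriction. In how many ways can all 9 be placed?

Let Aᵢ (for 1 ≤ i ≤ 6) be the placements that put book i in its forbidden shelf slot. Any j of these fix j positions, leaving (9−j)! ways to fill the rest, and there are C(6,j) ways to pick which j.
By inclusion–exclusion, the number of valid placements is Σ_{j=0}^{6} (−1)^j C(6,j)·(9−j)!.
Computing: 362880 − 241920 + 75600 − 14400 + 1800 − 144 + 6 = 183822.

183822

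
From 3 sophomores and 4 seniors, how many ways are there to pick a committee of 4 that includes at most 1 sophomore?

13

Split by how many sophomores are chosen (0 through 1).
Sum: C(3,0)·C(4,4) + C(3,1)·C(4,3) = 1 + 12 = 13.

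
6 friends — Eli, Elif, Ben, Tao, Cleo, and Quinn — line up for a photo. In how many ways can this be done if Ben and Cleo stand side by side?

240

Place the 4 others and the Ben-Cleo pair as 5 objects in a line; the pair has 2 internal arrangements.
So the count is 2·(5)! = 240.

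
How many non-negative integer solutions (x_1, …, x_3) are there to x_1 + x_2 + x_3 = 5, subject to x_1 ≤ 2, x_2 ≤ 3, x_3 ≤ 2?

6

By stars and bars, unrestricted non-negative solutions to x_1+…+x_3 = 5 number C(5+2,2) = 21.
Subtract solutions that violate a single cap (substitute x_i' = x_i − (cap_i+1)): x_1 ≥ 3 gives C(4,2) = 6; x_2 ≥ 4 gives C(3,2) = 3; x_3 ≥ 3 gives C(4,2) = 6. Together 15.
No two caps can be exceeded simultaneously, so the pair terms are all 0.
By inclusion–exclusion the count is 21 − 15 + 0 = 6.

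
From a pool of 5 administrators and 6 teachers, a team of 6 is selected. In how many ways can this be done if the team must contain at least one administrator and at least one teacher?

461

Unrestricted: C(11,6) = 462 ways to pick any 6 of the 11.
Subtract selections that omit an entire group: no administrators → C(6,6) = 1; no teachers → C(5,6) = 0.
Both groups omitted at once is impossible, so 462 − 1 = 461.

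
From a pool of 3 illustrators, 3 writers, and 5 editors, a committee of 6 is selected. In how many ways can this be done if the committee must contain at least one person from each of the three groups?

405

Total 6-person selections from all 11: C(11,6) = 462.
Selections missing a whole group: no illustrators → C(8,6) = 28; no writers → C(8,6) = 28; no editors → C(6,6) = 1.
Add back selections omitting two groups (i.e. drawn from a single group): C(3,6) + C(3,6) + C(5,6) = 0.
By inclusion–exclusion: 462 − 57 + 0 = 405.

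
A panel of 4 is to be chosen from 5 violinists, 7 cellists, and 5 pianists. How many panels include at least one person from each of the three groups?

1225

Unrestricted: C(17,4) = 2380 ways to pick any 4 of the 17.
Selections missing a whole group: no violinists → C(12,4) = 495; no cellists → C(10,4) = 210; no pianists → C(12,4) = 495.
Add back selections omitting two groups (i.e. drawn from a single group): C(5,4) + C(7,4) + C(5,4) = 45.
By inclusion–exclusion: 2380 − 1200 + 45 = 1225.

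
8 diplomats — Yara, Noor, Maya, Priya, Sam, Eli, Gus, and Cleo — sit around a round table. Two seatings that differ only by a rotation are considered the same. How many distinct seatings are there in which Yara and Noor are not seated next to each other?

3600

All circular seatings of 8 people number (7)! = 5040.
Seatings with Yara beside Noor: treat them as a block with 2 internal orders, giving 2 × (6)! = 1440.
Subtracting, 5040 − 1440 = 3600.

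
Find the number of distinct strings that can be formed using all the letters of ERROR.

ERROR has 5 letters with R appearing 3 times.
The number of distinct arrangements is 5!/(3!) = 120/6 = 20.

20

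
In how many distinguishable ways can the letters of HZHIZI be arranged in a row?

The 6 letters of HZHIZI have repeats: H appearing twice, I appearing twice, and Z appearing twice.
The number of distinct arrangements is 6!/(2!·2!·2!) = 720/8 = 90.

90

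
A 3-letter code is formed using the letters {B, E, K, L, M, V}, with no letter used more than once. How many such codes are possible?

Choose and order 3 of the 6 symbols: the first letter has 6 options, the next 5, then 4.
6 × 5 × 4 = 120.

120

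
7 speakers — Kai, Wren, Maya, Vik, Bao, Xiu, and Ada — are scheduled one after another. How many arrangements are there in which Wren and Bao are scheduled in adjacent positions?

Glue Wren and Bao into one block (2 internal orders), leaving 6 units to arrange in a row.
That gives 2 × 6! = 2 × 720 = 1440.

1440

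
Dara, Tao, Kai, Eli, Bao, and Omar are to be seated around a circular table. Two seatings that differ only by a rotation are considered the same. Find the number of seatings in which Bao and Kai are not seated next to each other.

72

Without the restriction there are (5)! = 120 seatings.
Seatings with Bao beside Kai: treat them as a block with 2 internal orders, giving 2 × (4)! = 48.
Subtracting, 120 − 48 = 72.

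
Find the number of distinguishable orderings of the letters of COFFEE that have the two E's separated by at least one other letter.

Total arrangements of COFFEE: 6!/(2!·2!) = 180.
If the two E's are adjacent, glue them into one block, leaving 5 items to arrange: (5)!/(2!) = 60 ways.
Hence 180 − 60 = 120.

120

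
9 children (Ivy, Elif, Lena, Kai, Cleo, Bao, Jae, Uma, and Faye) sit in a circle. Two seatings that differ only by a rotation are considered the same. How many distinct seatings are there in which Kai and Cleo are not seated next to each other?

All circular seatings of 9 people number (8)! = 40320.
Those with Kai next to Cleo: fuse the pair into one unit and seat 8 units around a circle — 2·(7)! = 10080.
Subtracting, 40320 − 10080 = 30240.

30240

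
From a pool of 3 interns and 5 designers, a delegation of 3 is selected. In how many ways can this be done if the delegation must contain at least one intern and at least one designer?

With no constraint there are C(8,3) = 56 possible selections.
Selections missing a whole group: no interns → C(5,3) = 10; no designers → C(3,3) = 1.
Both groups omitted at once is impossible, so 56 − 11 = 45.

45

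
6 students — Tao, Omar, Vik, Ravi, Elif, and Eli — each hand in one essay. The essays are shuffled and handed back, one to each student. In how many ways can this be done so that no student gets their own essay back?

265

Let Aᵢ be the assignments in which student i gets their own essay. We want the size of the complement of A₁∪…∪A_6.
By inclusion–exclusion this is Σ_{j=0}^{6} (−1)^j C(6,j)·(6−j)!.
Computing: 720 − 720 + 360 − 120 + 30 − 6 + 1 = 265.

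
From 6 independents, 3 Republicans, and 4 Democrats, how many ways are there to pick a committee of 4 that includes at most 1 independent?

Split by how many independents are chosen (0 through 1).
Sum: C(6,0)·C(7,4) + C(6,1)·C(7,3) = 35 + 210 = 245.

245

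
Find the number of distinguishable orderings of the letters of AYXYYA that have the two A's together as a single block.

20

Treat the 2 copies of A as a single block. The multiset to arrange is then {AA, X, Y, Y, Y}, 5 items in all.
That gives (5)!/(3!) = 20 arrangements.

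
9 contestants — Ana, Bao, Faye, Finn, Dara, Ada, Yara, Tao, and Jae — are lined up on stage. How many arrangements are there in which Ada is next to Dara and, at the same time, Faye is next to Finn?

20160

Treat {Ada,Dara} as one block (2 orders) and {Faye,Finn} as another (2 orders).
That leaves 7 units to arrange: 2 × 2 × 7! = 4 × 5040 = 20160.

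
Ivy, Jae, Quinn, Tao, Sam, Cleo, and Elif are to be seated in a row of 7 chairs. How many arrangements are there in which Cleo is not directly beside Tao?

3600

There are 7! = 5040 arrangements in all. If Cleo and Tao are adjacent, merging them into one block gives 2·(6)! = 1440 arrangements.
Complementary counting: 5040 − 1440 = 3600.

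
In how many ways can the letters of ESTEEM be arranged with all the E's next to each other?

24

Treat the 3 copies of E as a single block. The multiset to arrange is then {EEE, M, S, T}, 4 items in all.
All 4 items are distinct, so there are (4)! = 24 arrangements.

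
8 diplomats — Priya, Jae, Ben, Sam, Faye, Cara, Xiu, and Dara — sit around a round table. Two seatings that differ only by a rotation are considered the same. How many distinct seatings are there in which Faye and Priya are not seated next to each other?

3600

Without the restriction there are (7)! = 5040 seatings.
Those with Faye next to Priya: fuse the pair into one unit and seat 7 units around a circle — 2·(6)! = 1440.
Subtracting, 5040 − 1440 = 3600.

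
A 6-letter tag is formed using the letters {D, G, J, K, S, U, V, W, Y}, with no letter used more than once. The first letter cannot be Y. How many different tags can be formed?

53760

The first letter has 9−1 = 8 choices (anything except Y).
The remaining 5 letters are filled from the other 8 symbols without repetition: 8 × 7 × 6 × 5 × 4 = 6720.
Total: 8 × 6720 = 53760.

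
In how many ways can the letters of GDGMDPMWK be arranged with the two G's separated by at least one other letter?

35280

Total arrangements of GDGMDPMWK: 9!/(2!·2!·2!) = 45360.
If the two G's are adjacent, glue them into one block, leaving 8 items to arrange: (8)!/(2!·2!) = 10080 ways.
Hence 45360 − 10080 = 35280.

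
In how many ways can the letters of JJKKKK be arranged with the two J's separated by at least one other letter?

Total arrangements of JJKKKK: 6!/(4!·2!) = 15.
Arrangements with the J's together: treat JJ as one letter, giving (5)!/(4!) = 5.
Subtracting, 15 − 5 = 10 arrangements keep the J's apart.

10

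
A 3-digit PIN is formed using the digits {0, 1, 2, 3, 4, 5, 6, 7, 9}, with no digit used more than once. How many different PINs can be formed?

504

With no repetition, fill the 3 digits in order: 9 choices, then 8, down to 7.
9 × 8 × 7 = 504.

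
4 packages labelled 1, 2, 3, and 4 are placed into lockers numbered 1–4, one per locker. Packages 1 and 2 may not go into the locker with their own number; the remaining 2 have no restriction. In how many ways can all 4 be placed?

Let Aᵢ (for i ∈ {1, 2}) be the placements that put package i in its forbidden locker. Any j of these fix j positions, leaving (4−j)! ways to fill the rest, and there are C(2,j) ways to pick which j.
By inclusion–exclusion, the number of valid placements is Σ_{j=0}^{2} (−1)^j C(2,j)·(4−j)!.
Computing: 24 − 12 + 2 = 14.

14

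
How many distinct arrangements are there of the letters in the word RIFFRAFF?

The 8 letters of RIFFRAFF have repeats: F appearing 4 times and R appearing twice.
Dividing 8! = 40320 by 4!·2! = 48 for the repeated letters gives 840.

840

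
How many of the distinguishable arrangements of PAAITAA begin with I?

30

With the first slot taken by I, it remains to arrange the other 6 letters (PAATAA).
Those 6 letters have A appearing 4 times, giving (6)!/(4!) = 30.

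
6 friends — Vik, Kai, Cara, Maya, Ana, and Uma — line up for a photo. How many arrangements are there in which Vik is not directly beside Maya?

There are 6! = 720 arrangements in all. If Vik and Maya are adjacent, merging them into one block gives 2·(5)! = 240 arrangements.
So 720 − 240 = 480 arrangements keep them apart.

480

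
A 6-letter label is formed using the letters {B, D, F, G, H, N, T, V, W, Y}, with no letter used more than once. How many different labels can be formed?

Choose and order 6 of the 10 symbols: the first letter has 10 options, the next 9, and so on down to 5.
10 × 9 × 8 × 7 × 6 × 5 = 151200.

151200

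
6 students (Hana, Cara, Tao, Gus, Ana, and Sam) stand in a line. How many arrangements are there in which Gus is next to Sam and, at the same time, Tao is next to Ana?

Treat {Gus,Sam} as one block (2 orders) and {Tao,Ana} as another (2 orders).
That leaves 4 units to arrange: 2 × 2 × 4! = 4 × 24 = 96.

96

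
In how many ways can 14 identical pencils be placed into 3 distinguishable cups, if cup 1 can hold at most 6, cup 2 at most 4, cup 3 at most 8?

15

Ignoring the caps, the number of non-negative solutions to x_1+…+x_3 = 14 is C(16,2) = 120.
Subtract solutions that violate a single cap (substitute x_i' = x_i − (cap_i+1)): x_1 ≥ 7 gives C(9,2) = 36; x_2 ≥ 5 gives C(11,2) = 55; x_3 ≥ 9 gives C(7,2) = 21. Together 112.
Add back pairs where two caps are both exceeded: 6 + 0 + 1 = 7.
By inclusion–exclusion the count is 120 − 112 + 7 = 15.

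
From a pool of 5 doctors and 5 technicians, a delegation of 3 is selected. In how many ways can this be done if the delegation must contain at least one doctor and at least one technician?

100

Total 3-person selections from all 10: C(10,3) = 120.
Subtract selections that omit an entire group: no doctors → C(5,3) = 10; no technicians → C(5,3) = 10.
Both groups omitted at once is impossible, so 120 − 20 = 100.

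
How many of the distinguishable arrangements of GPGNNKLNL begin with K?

Fix K in the first position and arrange the remaining 8 letters.
Those 8 letters have G appearing twice, L appearing twice, and N appearing 3 times, giving (8)!/(3!·2!·2!) = 1680.

1680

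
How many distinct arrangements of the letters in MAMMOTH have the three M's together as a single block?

Treat the 3 copies of M as a single block. The multiset to arrange is then {MMM, A, H, O, T}, 5 items in all.
All 5 items are distinct, so there are (5)! = 120 arrangements.

120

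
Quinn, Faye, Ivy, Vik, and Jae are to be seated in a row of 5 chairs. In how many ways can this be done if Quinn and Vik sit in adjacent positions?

Treat {Quinn, Vik} as a single unit. There are 4 units to order, and the pair itself can be ordered 2 ways.
That gives 2 × 4! = 2 × 24 = 48.

48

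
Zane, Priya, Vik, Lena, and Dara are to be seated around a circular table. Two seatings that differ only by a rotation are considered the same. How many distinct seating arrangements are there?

Around a circle, 5 distinct people have 5!/5 = (4)! = 24 rotationally distinct seatings.

24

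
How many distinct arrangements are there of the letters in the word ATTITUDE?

ATTITUDE has 8 letters with T appearing 3 times.
So there are 8! / (3!) = 6720 distinguishable arrangements.

6720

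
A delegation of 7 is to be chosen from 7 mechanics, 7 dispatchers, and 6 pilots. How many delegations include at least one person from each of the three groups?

Total 7-person selections from all 20: C(20,7) = 77520.
Subtract selections that omit an entire group: no mechanics → C(13,7) = 1716; no dispatchers → C(13,7) = 1716; no pilots → C(14,7) = 3432.
Add back selections omitting two groups (i.e. drawn from a single group): C(7,7) + C(7,7) + C(6,7) = 2.
By inclusion–exclusion: 77520 − 6864 + 2 = 70658.

70658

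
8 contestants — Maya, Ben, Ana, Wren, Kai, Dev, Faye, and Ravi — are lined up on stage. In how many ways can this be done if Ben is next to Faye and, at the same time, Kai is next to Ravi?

2880

Treat {Ben,Faye} as one block (2 orders) and {Kai,Ravi} as another (2 orders).
That leaves 6 units to arrange: 2 × 2 × 6! = 4 × 720 = 2880.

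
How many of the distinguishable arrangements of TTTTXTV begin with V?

Fix V in the first position and arrange the remaining 6 letters.
Those 6 letters have T appearing 5 times, giving (6)!/(5!) = 6.

6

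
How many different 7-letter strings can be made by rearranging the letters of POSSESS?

210

Letter multiplicities in POSSESS: E×1, O×1, P×1, S×4.
The number of distinct arrangements is 7!/(4!) = 5040/24 = 210.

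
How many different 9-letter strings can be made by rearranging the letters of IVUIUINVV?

The 9 letters of IVUIUINVV have repeats: I appearing 3 times, U appearing twice, and V appearing 3 times.
Dividing 9! = 362880 by 3!·3!·2! = 72 for the repeated letters gives 5040.

5040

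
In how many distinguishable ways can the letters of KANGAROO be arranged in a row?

10080

KANGAROO has 8 letters with A appearing twice and O appearing twice.
So there are 8! / (2!·2!) = 10080 distinguishable arrangements.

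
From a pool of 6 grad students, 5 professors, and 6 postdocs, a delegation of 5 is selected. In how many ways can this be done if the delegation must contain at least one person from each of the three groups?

4485

Unrestricted: C(17,5) = 6188 ways to pick any 5 of the 17.
Subtract selections that omit an entire group: no grad students → C(11,5) = 462; no professors → C(12,5) = 792; no postdocs → C(11,5) = 462.
Add back selections omitting two groups (i.e. drawn from a single group): C(6,5) + C(5,5) + C(6,5) = 13.
By inclusion–exclusion: 6188 − 1716 + 13 = 4485.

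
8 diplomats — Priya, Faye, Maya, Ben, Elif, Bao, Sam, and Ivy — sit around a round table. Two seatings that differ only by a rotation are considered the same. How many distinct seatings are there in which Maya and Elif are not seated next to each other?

Without the restriction there are (7)! = 5040 seatings.
Seatings with Maya beside Elif: treat them as a block with 2 internal orders, giving 2 × (6)! = 1440.
Subtracting, 5040 − 1440 = 3600.

3600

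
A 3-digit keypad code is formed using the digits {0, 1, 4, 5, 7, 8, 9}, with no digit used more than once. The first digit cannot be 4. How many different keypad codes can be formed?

The first digit has 7−1 = 6 choices (anything except 4).
The remaining 2 digits are filled from the other 6 symbols without repetition: 6 × 5 = 30.
Total: 6 × 30 = 180.

180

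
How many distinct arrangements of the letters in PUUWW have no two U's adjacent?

18

There are 5!/(2!·2!) = 30 arrangements of PUUWW in total.
Arrangements with the U's together: treat UU as one letter, giving (4)!/(2!) = 12.
Subtracting, 30 − 12 = 18 arrangements keep the U's apart.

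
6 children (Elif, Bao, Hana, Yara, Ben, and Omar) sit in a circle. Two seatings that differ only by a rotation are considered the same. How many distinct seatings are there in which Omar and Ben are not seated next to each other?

72

Without the restriction there are (5)! = 120 seatings.
Those with Omar next to Ben: fuse the pair into one unit and seat 5 units around a circle — 2·(4)! = 48.
Subtracting, 120 − 48 = 72.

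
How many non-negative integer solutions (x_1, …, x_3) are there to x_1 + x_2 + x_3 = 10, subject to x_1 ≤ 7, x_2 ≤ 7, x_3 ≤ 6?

Ignoring the caps, the number of non-negative solutions to x_1+…+x_3 = 10 is C(12,2) = 66.
Subtract solutions that violate a single cap (substitute x_i' = x_i − (cap_i+1)): x_1 ≥ 8 gives C(4,2) = 6; x_2 ≥ 8 gives C(4,2) = 6; x_3 ≥ 7 gives C(5,2) = 10. Together 22.
No two caps can be exceeded simultaneously, so the pair terms are all 0.
By inclusion–exclusion the count is 66 − 22 + 0 = 44.

44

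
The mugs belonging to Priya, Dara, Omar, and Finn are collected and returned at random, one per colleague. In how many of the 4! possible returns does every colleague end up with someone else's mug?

Count assignments avoiding every fixed point. For any j of the 4 colleagues fixed to their own mug, the other 4−j can be arranged in (4−j)! ways.
By inclusion–exclusion this is Σ_{j=0}^{4} (−1)^j C(4,j)·(4−j)!.
Computing: 24 − 24 + 12 − 4 + 1 = 9.

9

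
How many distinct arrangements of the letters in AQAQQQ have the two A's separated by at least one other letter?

10

There are 6!/(4!·2!) = 15 arrangements of AQAQQQ in total.
If the two A's are adjacent, glue them into one block, leaving 5 items to arrange: (5)!/(4!) = 5 ways.
Hence 15 − 5 = 10.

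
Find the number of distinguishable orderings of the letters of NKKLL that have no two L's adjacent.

There are 5!/(2!·2!) = 30 arrangements of NKKLL in total.
Arrangements with the L's together: treat LL as one letter, giving (4)!/(2!) = 12.
Subtracting, 30 − 12 = 18 arrangements keep the L's apart.

18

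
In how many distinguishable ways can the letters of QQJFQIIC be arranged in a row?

QQJFQIIC has 8 letters with I appearing twice and Q appearing 3 times.
Dividing 8! = 40320 by 3!·2! = 12 for the repeated letters gives 3360.

3360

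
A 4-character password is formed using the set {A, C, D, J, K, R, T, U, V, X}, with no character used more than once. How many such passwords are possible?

5040

This is a permutation of 4 out of 10: P(10,4) = 10!/6!.
10 × 9 × 8 × 7 = 5040.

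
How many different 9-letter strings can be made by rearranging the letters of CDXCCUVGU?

CDXCCUVGU has 9 letters with C appearing 3 times and U appearing twice.
Dividing 9! = 362880 by 3!·2! = 12 for the repeated letters gives 30240.

30240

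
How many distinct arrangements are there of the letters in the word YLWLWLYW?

560

The 8 letters of YLWLWLYW have repeats: L appearing 3 times, W appearing 3 times, and Y appearing twice.
Dividing 8! = 40320 by 3!·3!·2! = 72 for the repeated letters gives 560.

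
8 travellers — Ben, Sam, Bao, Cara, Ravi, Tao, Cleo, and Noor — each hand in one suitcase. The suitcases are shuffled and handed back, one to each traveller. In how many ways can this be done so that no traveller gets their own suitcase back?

This is the derangement count D_8: permutations of 8 items with no fixed point.
By inclusion–exclusion this is Σ_{j=0}^{8} (−1)^j C(8,j)·(8−j)!.
Computing: 40320 − 40320 + 20160 − 6720 + 1680 − 336 + 56 − 8 + 1 = 14833.

14833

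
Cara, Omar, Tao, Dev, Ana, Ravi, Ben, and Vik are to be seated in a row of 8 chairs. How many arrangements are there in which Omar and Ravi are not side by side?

30240

There are 8! = 40320 arrangements in all. If Omar and Ravi are adjacent, merging them into one block gives 2·(7)! = 10080 arrangements.
Complementary counting: 40320 − 10080 = 30240.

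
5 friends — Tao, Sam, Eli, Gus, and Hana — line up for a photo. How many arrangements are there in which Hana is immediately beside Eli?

48

Glue Hana and Eli into one block (2 internal orders), leaving 4 units to arrange in a row.
That gives 2 × 4! = 2 × 24 = 48.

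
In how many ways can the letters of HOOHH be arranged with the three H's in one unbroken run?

3

Treat the 3 copies of H as a single block. The multiset to arrange is then {HHH, O, O}, 3 items in all.
That gives (3)!/(2!) = 3 arrangements.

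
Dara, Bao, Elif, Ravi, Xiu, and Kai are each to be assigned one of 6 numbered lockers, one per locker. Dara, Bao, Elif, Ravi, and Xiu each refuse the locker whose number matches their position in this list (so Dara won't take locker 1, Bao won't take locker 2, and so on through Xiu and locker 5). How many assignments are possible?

Let Aᵢ (for 1 ≤ i ≤ 5) be the placements that put person i in their forbidden locker. Any j of these fix j positions, leaving (6−j)! ways to fill the rest, and there are C(5,j) ways to pick which j.
By inclusion–exclusion, the number of valid placements is Σ_{j=0}^{5} (−1)^j C(5,j)·(6−j)!.
Computing: 720 − 600 + 240 − 60 + 10 − 1 = 309.

309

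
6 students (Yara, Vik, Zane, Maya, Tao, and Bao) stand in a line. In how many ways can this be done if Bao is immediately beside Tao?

240

Place the 4 others and the Bao-Tao pair as 5 objects in a line; the pair has 2 internal arrangements.
So the count is 2·(5)! = 240.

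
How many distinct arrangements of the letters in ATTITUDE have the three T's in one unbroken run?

720

Treat the 3 copies of T as a single block. The multiset to arrange is then {TTT, A, D, E, I, U}, 6 items in all.
All 6 items are distinct, so there are (6)! = 720 arrangements.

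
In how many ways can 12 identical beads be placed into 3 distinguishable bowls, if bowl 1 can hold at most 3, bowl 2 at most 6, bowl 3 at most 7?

14

Without the upper bounds there are C(14,2) = 91 ways to split 12 among 3 bowls.
Subtract solutions that violate a single cap (substitute x_i' = x_i − (cap_i+1)): x_1 ≥ 4 gives C(10,2) = 45; x_2 ≥ 7 gives C(7,2) = 21; x_3 ≥ 8 gives C(6,2) = 15. Together 81.
Add back pairs where two caps are both exceeded: 3 + 1 + 0 = 4.
By inclusion–exclusion the count is 91 − 81 + 4 = 14.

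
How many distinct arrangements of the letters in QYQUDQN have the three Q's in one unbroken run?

120

Treat the 3 copies of Q as a single block. The multiset to arrange is then {QQQ, D, N, U, Y}, 5 items in all.
All 5 items are distinct, so there are (5)! = 120 arrangements.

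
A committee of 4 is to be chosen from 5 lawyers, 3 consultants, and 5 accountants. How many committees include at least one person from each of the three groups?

With no constraint there are C(13,4) = 715 possible selections.
Selections missing a whole group: no lawyers → C(8,4) = 70; no consultants → C(10,4) = 210; no accountants → C(8,4) = 70.
Add back selections omitting two groups (i.e. drawn from a single group): C(5,4) + C(3,4) + C(5,4) = 10.
By inclusion–exclusion: 715 − 350 + 10 = 375.

375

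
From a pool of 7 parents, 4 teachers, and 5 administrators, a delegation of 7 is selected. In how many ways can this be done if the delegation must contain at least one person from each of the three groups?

With no constraint there are C(16,7) = 11440 possible selections.
Selections missing a whole group: no parents → C(9,7) = 36; no teachers → C(12,7) = 792; no administrators → C(11,7) = 330.
Add back selections omitting two groups (i.e. drawn from a single group): C(7,7) + C(4,7) + C(5,7) = 1.
By inclusion–exclusion: 11440 − 1158 + 1 = 10283.

10283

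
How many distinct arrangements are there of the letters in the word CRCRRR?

The 6 letters of CRCRRR have repeats: C appearing twice and R appearing 4 times.
Dividing 6! = 720 by 4!·2! = 48 for the repeated letters gives 15.

15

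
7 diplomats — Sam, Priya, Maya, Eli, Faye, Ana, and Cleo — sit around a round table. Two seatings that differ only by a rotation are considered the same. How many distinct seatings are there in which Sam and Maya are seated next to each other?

240

Treat {Sam, Maya} as one unit (2 internal orders) and seat the resulting 6 units around the table: (5)! circular arrangements.
So 2 × (5)! = 2 × 120 = 240.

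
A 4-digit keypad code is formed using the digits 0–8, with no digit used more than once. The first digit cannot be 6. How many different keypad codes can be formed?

2688

The first digit has 9−1 = 8 choices (anything except 6).
The remaining 3 digits are filled from the other 8 symbols without repetition: 8 × 7 × 6 = 336.
Total: 8 × 336 = 2688.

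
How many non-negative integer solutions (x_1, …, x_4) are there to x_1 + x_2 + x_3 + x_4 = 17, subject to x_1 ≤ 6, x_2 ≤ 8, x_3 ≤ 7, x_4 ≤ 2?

64

Without the upper bounds there are C(20,3) = 1140 ways to split 17 among 4 variables.
Subtract solutions that violate a single cap (substitute x_i' = x_i − (cap_i+1)): x_1 ≥ 7 gives C(13,3) = 286; x_2 ≥ 9 gives C(11,3) = 165; x_3 ≥ 8 gives C(12,3) = 220; x_4 ≥ 3 gives C(17,3) = 680. Together 1351.
Add back pairs where two caps are both exceeded: 4 + 10 + 120 + 1 + 56 + 84 = 275.
By inclusion–exclusion the count is 1140 − 1351 + 275 = 64.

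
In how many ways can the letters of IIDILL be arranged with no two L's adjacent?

40

There are 6!/(3!·2!) = 60 arrangements of IIDILL in total.
If the two L's are adjacent, glue them into one block, leaving 5 items to arrange: (5)!/(3!) = 20 ways.
Subtracting, 60 − 20 = 40 arrangements keep the L's apart.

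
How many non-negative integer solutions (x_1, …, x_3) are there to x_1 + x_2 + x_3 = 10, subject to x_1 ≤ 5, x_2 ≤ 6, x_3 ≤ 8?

By stars and bars, unrestricted non-negative solutions to x_1+…+x_3 = 10 number C(10+2,2) = 66.
Subtract solutions that violate a single cap (substitute x_i' = x_i − (cap_i+1)): x_1 ≥ 6 gives C(6,2) = 15; x_2 ≥ 7 gives C(5,2) = 10; x_3 ≥ 9 gives C(3,2) = 3. Together 28.
No two caps can be exceeded simultaneously, so the pair terms are all 0.
By inclusion–exclusion the count is 66 − 28 + 0 = 38.

38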